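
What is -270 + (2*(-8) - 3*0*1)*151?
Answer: -2686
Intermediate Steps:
-270 + (2*(-8) - 3*0*1)*151 = -270 + (-16 + 0*1)*151 = -270 + (-16 + 0)*151 = -270 - 16*151 = -270 - 2416 = -2686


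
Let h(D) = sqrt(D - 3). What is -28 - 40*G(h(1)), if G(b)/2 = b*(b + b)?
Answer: 292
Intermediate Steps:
h(D) = sqrt(-3 + D)
G(b) = 4*b**2 (G(b) = 2*(b*(b + b)) = 2*(b*(2*b)) = 2*(2*b**2) = 4*b**2)
-28 - 40*G(h(1)) = -28 - 160*(sqrt(-3 + 1))**2 = -28 - 160*(sqrt(-2))**2 = -28 - 160*(I*sqrt(2))**2 = -28 - 160*(-2) = -28 - 40*(-8) = -28 + 320 = 292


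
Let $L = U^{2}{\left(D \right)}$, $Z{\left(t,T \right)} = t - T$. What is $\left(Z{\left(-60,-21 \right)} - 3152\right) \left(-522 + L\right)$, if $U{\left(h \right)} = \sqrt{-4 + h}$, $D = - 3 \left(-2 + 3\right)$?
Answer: $1688039$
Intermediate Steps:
$D = -3$ ($D = \left(-3\right) 1 = -3$)
$L = -7$ ($L = \left(\sqrt{-4 - 3}\right)^{2} = \left(\sqrt{-7}\right)^{2} = \left(i \sqrt{7}\right)^{2} = -7$)
$\left(Z{\left(-60,-21 \right)} - 3152\right) \left(-522 + L\right) = \left(\left(-60 - -21\right) - 3152\right) \left(-522 - 7\right) = \left(\left(-60 + 21\right) - 3152\right) \left(-529\right) = \left(-39 - 3152\right) \left(-529\right) = \left(-3191\right) \left(-529\right) = 1688039$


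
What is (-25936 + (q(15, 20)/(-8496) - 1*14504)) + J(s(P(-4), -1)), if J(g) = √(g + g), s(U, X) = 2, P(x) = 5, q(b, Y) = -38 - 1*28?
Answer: -57260197/1416 ≈ -40438.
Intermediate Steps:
q(b, Y) = -66 (q(b, Y) = -38 - 28 = -66)
J(g) = √2*√g (J(g) = √(2*g) = √2*√g)
(-25936 + (q(15, 20)/(-8496) - 1*14504)) + J(s(P(-4), -1)) = (-25936 + (-66/(-8496) - 1*14504)) + √2*√2 = (-25936 + (-66*(-1/8496) - 14504)) + 2 = (-25936 + (11/1416 - 14504)) + 2 = (-25936 - 20537653/1416) + 2 = -57263029/1416 + 2 = -57260197/1416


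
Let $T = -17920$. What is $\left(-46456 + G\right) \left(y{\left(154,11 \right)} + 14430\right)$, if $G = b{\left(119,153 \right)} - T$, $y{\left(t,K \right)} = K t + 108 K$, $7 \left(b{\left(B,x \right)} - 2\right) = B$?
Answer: $-493686304$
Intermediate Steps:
$b{\left(B,x \right)} = 2 + \frac{B}{7}$
$y{\left(t,K \right)} = 108 K + K t$
$G = 17939$ ($G = \left(2 + \frac{1}{7} \cdot 119\right) - -17920 = \left(2 + 17\right) + 17920 = 19 + 17920 = 17939$)
$\left(-46456 + G\right) \left(y{\left(154,11 \right)} + 14430\right) = \left(-46456 + 17939\right) \left(11 \left(108 + 154\right) + 14430\right) = - 28517 \left(11 \cdot 262 + 14430\right) = - 28517 \left(2882 + 14430\right) = \left(-28517\right) 17312 = -493686304$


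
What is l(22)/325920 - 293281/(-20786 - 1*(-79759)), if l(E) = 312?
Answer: -3981989331/800853340 ≈ -4.9722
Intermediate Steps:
l(22)/325920 - 293281/(-20786 - 1*(-79759)) = 312/325920 - 293281/(-20786 - 1*(-79759)) = 312*(1/325920) - 293281/(-20786 + 79759) = 13/13580 - 293281/58973 = -3981989331/800853340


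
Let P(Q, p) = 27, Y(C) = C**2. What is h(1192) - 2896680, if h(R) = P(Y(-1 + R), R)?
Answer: -2896653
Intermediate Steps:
h(R) = 27
h(1192) - 2896680 = 27 - 2896680 = -2896653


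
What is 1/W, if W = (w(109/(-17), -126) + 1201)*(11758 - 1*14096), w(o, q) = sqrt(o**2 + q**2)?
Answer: -347089/963849487272 + 17*sqrt(4600045)/963849487272 ≈ -3.2228e-7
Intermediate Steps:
W = -2807938 - 2338*sqrt(4600045)/17 (W = (sqrt((109/(-17))**2 + (-126)**2) + 1201)*(11758 - 1*14096) = (sqrt((109*(-1/17))**2 + 15876) + 1201)*(11758 - 14096) = (sqrt((-109/17)**2 + 15876) + 1201)*(-2338) = (sqrt(11881/289 + 15876) + 1201)*(-2338) = (sqrt(4600045/289) + 1201)*(-2338) = (sqrt(4600045)/17 + 1201)*(-2338) = (1201 + sqrt(4600045)/17)*(-2338) = -2807938 - 2338*sqrt(4600045)/17 ≈ -3.1029e+6)
1/W = 1/(-2807938 - 2338*sqrt(4600045)/17)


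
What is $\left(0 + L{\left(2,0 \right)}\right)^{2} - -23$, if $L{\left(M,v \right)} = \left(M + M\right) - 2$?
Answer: $27$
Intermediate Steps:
$L{\left(M,v \right)} = -2 + 2 M$ ($L{\left(M,v \right)} = 2 M - 2 = -2 + 2 M$)
$\left(0 + L{\left(2,0 \right)}\right)^{2} - -23 = \left(0 + \left(-2 + 2 \cdot 2\right)\right)^{2} - -23 = \left(0 + \left(-2 + 4\right)\right)^{2} + 23 = \left(0 + 2\right)^{2} + 23 = 2^{2} + 23 = 4 + 23 = 27$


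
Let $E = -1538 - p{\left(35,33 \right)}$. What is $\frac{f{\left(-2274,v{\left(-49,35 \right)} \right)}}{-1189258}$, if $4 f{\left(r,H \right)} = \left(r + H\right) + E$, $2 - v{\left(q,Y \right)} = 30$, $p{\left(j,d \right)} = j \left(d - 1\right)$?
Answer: $\frac{620}{594629} \approx 0.0010427$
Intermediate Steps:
$p{\left(j,d \right)} = j \left(-1 + d\right)$
$v{\left(q,Y \right)} = -28$ ($v{\left(q,Y \right)} = 2 - 30 = -28$)
$E = -2658$ ($E = -1538 - 35 \left(-1 + 33\right) = -1538 - 35 \cdot 32 = -1538 - 1120 = -2658$)
$f{\left(r,H \right)} = - \frac{1329}{2} + \frac{H}{4} + \frac{r}{4}$ ($f{\left(r,H \right)} = \frac{\left(r + H\right) - 2658}{4} = \frac{\left(H + r\right) - 2658}{4} = \frac{-2658 + H + r}{4} = - \frac{1329}{2} + \frac{H}{4} + \frac{r}{4}$)
$\frac{f{\left(-2274,v{\left(-49,35 \right)} \right)}}{-1189258} = \frac{- \frac{1329}{2} + \frac{1}{4} \left(-28\right) + \frac{1}{4} \left(-2274\right)}{-1189258} = \left(- \frac{1329}{2} - 7 - \frac{1137}{2}\right) \left(- \frac{1}{1189258}\right) = \left(-1240\right) \left(- \frac{1}{1189258}\right) = \frac{620}{594629}$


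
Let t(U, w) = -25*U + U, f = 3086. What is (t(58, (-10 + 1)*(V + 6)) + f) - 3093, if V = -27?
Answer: -1399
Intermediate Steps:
t(U, w) = -24*U
(t(58, (-10 + 1)*(V + 6)) + f) - 3093 = (-24*58 + 3086) - 3093 = (-1392 + 3086) - 3093 = 1694 - 3093 = -1399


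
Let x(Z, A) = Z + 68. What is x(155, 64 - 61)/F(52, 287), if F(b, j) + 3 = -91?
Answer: -223/94 ≈ -2.3723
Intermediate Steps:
F(b, j) = -94 (F(b, j) = -3 - 91 = -94)
x(Z, A) = 68 + Z
x(155, 64 - 61)/F(52, 287) = (68 + 155)/(-94) = 223*(-1/94) = -223/94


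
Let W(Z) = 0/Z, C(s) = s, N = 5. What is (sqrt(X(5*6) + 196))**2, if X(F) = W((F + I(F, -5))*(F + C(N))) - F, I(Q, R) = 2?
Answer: 166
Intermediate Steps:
W(Z) = 0
X(F) = -F (X(F) = 0 - F = -F)
(sqrt(X(5*6) + 196))**2 = (sqrt(-5*6 + 196))**2 = (sqrt(-1*30 + 196))**2 = (sqrt(-30 + 196))**2 = (sqrt(166))**2 = 166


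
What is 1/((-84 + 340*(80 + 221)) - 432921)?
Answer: -1/330665 ≈ -3.0242e-6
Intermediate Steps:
1/((-84 + 340*(80 + 221)) - 432921) = 1/((-84 + 340*301) - 432921) = 1/((-84 + 102340) - 432921) = 1/(102256 - 432921) = 1/(-330665) = -1/330665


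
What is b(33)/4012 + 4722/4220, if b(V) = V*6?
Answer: 1236264/1058165 ≈ 1.1683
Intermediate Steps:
b(V) = 6*V
b(33)/4012 + 4722/4220 = (6*33)/4012 + 4722/4220 = 198*(1/4012) + 4722*(1/4220) = 99/2006 + 2361/2110 = 1236264/1058165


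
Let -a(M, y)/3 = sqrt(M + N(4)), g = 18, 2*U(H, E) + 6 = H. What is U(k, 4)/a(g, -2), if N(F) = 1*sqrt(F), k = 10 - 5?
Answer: sqrt(5)/60 ≈ 0.037268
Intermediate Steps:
k = 5
U(H, E) = -3 + H/2
N(F) = sqrt(F)
a(M, y) = -3*sqrt(2 + M) (a(M, y) = -3*sqrt(M + sqrt(4)) = -3*sqrt(M + 2) = -3*sqrt(2 + M))
U(k, 4)/a(g, -2) = (-3 + (1/2)*5)/((-3*sqrt(2 + 18))) = (-3 + 5/2)/((-6*sqrt(5))) = -(-sqrt(5)/30)/2 = -(-1)*sqrt(5)/60 = sqrt(5)/60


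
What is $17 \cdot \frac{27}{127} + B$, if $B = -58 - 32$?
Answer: $- \frac{10971}{127} \approx -86.386$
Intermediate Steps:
$B = -90$ ($B = -58 - 32 = -90$)
$17 \cdot \frac{27}{127} + B = 17 \cdot \frac{27}{127} - 90 = \frac{459}{127} - 90 = - \frac{10971}{127}$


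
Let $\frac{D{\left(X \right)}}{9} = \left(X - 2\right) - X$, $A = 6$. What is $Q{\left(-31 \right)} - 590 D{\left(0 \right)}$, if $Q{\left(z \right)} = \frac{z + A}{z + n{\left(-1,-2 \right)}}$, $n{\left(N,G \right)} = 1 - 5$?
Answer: $\frac{74345}{7} \approx 10621.0$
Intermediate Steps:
$n{\left(N,G \right)} = -4$
$Q{\left(z \right)} = \frac{6 + z}{-4 + z}$ ($Q{\left(z \right)} = \frac{z + 6}{z - 4} = \frac{6 + z}{-4 + z}$)
$D{\left(X \right)} = -18$ ($D{\left(X \right)} = 9 \left(\left(X - 2\right) - X\right) = 9 \left(\left(-2 + X\right) - X\right) = 9 \left(-2\right) = -18$)
$Q{\left(-31 \right)} - 590 D{\left(0 \right)} = \frac{6 - 31}{-4 - 31} - -10620 = \frac{1}{-35} \left(-25\right) + 10620 = \left(- \frac{1}{35}\right) \left(-25\right) + 10620 = \frac{5}{7} + 10620 = \frac{74345}{7}$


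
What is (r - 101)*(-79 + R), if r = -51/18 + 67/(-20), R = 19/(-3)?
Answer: 411584/45 ≈ 9146.3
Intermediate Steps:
R = -19/3 (R = 19*(-⅓) = -19/3 ≈ -6.3333)
r = -371/60 (r = -51*1/18 + 67*(-1/20) = -17/6 - 67/20 = -371/60 ≈ -6.1833)
(r - 101)*(-79 + R) = (-371/60 - 101)*(-79 - 19/3) = -6431/60*(-256/3) = 411584/45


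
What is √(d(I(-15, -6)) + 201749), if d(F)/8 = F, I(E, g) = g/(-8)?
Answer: √201755 ≈ 449.17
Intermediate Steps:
I(E, g) = -g/8 (I(E, g) = g*(-⅛) = -g/8)
d(F) = 8*F
√(d(I(-15, -6)) + 201749) = √(8*(-⅛*(-6)) + 201749) = √(8*(¾) + 201749) = √(6 + 201749) = √201755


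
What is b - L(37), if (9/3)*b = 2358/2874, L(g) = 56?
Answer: -26693/479 ≈ -55.727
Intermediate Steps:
b = 131/479 (b = (2358/2874)/3 = (2358*(1/2874))/3 = (⅓)*(393/479) = 131/479 ≈ 0.27349)
b - L(37) = 131/479 - 1*56 = 131/479 - 56 = -26693/479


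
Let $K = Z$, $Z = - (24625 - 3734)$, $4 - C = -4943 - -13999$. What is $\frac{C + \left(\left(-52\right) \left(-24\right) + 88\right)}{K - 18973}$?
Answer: $\frac{643}{3322} \approx 0.19356$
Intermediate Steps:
$C = -9052$ ($C = 4 - \left(-4943 - -13999\right) = 4 - \left(-4943 + 13999\right) = 4 - 9056 = -9052$)
$Z = -20891$ ($Z = \left(-1\right) 20891 = -20891$)
$K = -20891$
$\frac{C + \left(\left(-52\right) \left(-24\right) + 88\right)}{K - 18973} = \frac{-9052 + \left(\left(-52\right) \left(-24\right) + 88\right)}{-20891 - 18973} = \frac{-9052 + \left(1248 + 88\right)}{-20891 - 18973} = \frac{-9052 + 1336}{-39864} = \left(-7716\right) \left(- \frac{1}{39864}\right) = \frac{643}{3322}$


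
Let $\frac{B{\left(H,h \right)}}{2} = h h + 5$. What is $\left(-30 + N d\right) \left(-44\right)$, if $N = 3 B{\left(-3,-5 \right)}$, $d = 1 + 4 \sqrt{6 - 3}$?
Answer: $-6600 - 31680 \sqrt{3} \approx -61471.0$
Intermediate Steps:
$d = 1 + 4 \sqrt{3} \approx 7.9282$
$B{\left(H,h \right)} = 10 + 2 h^{2}$ ($B{\left(H,h \right)} = 2 \left(h h + 5\right) = 2 \left(h^{2} + 5\right) = 2 \left(5 + h^{2}\right) = 10 + 2 h^{2}$)
$N = 180$ ($N = 3 \left(10 + 2 \left(-5\right)^{2}\right) = 3 \left(10 + 2 \cdot 25\right) = 3 \left(10 + 50\right) = 3 \cdot 60 = 180$)
$\left(-30 + N d\right) \left(-44\right) = \left(-30 + 180 \left(1 + 4 \sqrt{3}\right)\right) \left(-44\right) = \left(-30 + \left(180 + 720 \sqrt{3}\right)\right) \left(-44\right) = \left(150 + 720 \sqrt{3}\right) \left(-44\right) = -6600 - 31680 \sqrt{3}$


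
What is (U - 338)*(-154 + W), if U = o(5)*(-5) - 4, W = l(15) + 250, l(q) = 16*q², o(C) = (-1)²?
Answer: -1282512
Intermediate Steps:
o(C) = 1
W = 3850 (W = 16*15² + 250 = 16*225 + 250 = 3600 + 250 = 3850)
U = -9 (U = 1*(-5) - 4 = -5 - 4 = -9)
(U - 338)*(-154 + W) = (-9 - 338)*(-154 + 3850) = -347*3696 = -1282512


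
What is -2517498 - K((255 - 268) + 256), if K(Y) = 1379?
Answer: -2518877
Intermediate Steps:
-2517498 - K((255 - 268) + 256) = -2517498 - 1*1379 = -2517498 - 1379 = -2518877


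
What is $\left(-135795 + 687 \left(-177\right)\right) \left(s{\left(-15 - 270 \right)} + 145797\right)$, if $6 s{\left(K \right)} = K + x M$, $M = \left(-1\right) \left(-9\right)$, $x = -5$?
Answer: $-37513116348$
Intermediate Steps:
$M = 9$
$s{\left(K \right)} = - \frac{15}{2} + \frac{K}{6}$ ($s{\left(K \right)} = \frac{K - 45}{6} = \frac{-45 + K}{6} = - \frac{15}{2} + \frac{K}{6}$)
$\left(-135795 + 687 \left(-177\right)\right) \left(s{\left(-15 - 270 \right)} + 145797\right) = \left(-135795 + 687 \left(-177\right)\right) \left(\left(- \frac{15}{2} + \frac{-15 - 270}{6}\right) + 145797\right) = \left(-135795 - 121599\right) \left(\left(- \frac{15}{2} + \frac{-15 - 270}{6}\right) + 145797\right) = - 257394 \left(\left(- \frac{15}{2} + \frac{1}{6} \left(-285\right)\right) + 145797\right) = - 257394 \left(\left(- \frac{15}{2} - \frac{95}{2}\right) + 145797\right) = - 257394 \left(-55 + 145797\right) = \left(-257394\right) 145742 = -37513116348$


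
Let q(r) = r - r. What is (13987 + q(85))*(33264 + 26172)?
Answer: 831331332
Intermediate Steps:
q(r) = 0
(13987 + q(85))*(33264 + 26172) = (13987 + 0)*(33264 + 26172) = 13987*59436 = 831331332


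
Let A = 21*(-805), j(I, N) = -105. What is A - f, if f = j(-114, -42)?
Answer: -16800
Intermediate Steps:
f = -105
A = -16905
A - f = -16905 - 1*(-105) = -16905 + 105 = -16800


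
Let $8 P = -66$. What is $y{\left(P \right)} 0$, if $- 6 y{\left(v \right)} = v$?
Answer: $0$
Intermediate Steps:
$P = - \frac{33}{4}$ ($P = \frac{1}{8} \left(-66\right) = - \frac{33}{4} \approx -8.25$)
$y{\left(v \right)} = - \frac{v}{6}$
$y{\left(P \right)} 0 = \left(- \frac{1}{6}\right) \left(- \frac{33}{4}\right) 0 = \frac{11}{8} \cdot 0 = 0$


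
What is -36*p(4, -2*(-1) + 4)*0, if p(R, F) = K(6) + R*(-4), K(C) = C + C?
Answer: 0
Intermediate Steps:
K(C) = 2*C
p(R, F) = 12 - 4*R (p(R, F) = 2*6 + R*(-4) = 12 - 4*R)
-36*p(4, -2*(-1) + 4)*0 = -36*(12 - 4*4)*0 = -36*(12 - 16)*0 = -36*(-4)*0 = 144*0 = 0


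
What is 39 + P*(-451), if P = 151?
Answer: -68062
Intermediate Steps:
39 + P*(-451) = 39 + 151*(-451) = 39 - 68101 = -68062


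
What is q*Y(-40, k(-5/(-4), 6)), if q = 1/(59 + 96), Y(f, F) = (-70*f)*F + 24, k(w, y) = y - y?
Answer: 24/155 ≈ 0.15484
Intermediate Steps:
k(w, y) = 0
Y(f, F) = 24 - 70*F*f (Y(f, F) = -70*F*f + 24 = 24 - 70*F*f)
q = 1/155 ≈ 0.0064516
q*Y(-40, k(-5/(-4), 6)) = (24 - 70*0*(-40))/155 = (24 + 0)/155 = (1/155)*24 = 24/155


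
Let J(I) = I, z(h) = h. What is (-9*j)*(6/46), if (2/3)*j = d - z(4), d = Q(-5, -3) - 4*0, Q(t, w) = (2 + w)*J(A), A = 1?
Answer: 405/46 ≈ 8.8044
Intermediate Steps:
Q(t, w) = 2 + w (Q(t, w) = (2 + w)*1 = 2 + w)
d = -1 (d = (2 - 3) - 4*0 = -1 + 0 = -1)
j = -15/2 (j = 3*(-1 - 1*4)/2 = 3*(-1 - 4)/2 = (3/2)*(-5) = -15/2 ≈ -7.5000)
(-9*j)*(6/46) = (-9*(-15/2))*(6/46) = 135*(6*(1/46))/2 = (135/2)*(3/23) = 405/46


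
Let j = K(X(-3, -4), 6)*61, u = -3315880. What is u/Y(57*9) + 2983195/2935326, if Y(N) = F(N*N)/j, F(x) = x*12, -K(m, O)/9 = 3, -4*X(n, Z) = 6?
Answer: 2605585271095/1505822238 ≈ 1730.3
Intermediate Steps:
X(n, Z) = -3/2 (X(n, Z) = -1/4*6 = -3/2)
K(m, O) = -27 (K(m, O) = -9*3 = -27)
j = -1647 (j = -27*61 = -1647)
F(x) = 12*x
Y(N) = -4*N**2/549 (Y(N) = (12*(N*N))/(-1647) = (12*N**2)*(-1/1647) = -4*N**2/549)
u/Y(57*9) + 2983195/2935326 = -3315880/((-4*(57*9)**2/549)) + 2983195/2935326 = -3315880/((-4/549*513**2)) + 2983195*(1/2935326) = -3315880/((-4/549*263169)) + 2983195/2935326 = -3315880/(-116964/61) + 2983195/2935326 = -3315880*(-61/116964) + 2983195/2935326 = 2661430/1539 + 2983195/2935326 = 2605585271095/1505822238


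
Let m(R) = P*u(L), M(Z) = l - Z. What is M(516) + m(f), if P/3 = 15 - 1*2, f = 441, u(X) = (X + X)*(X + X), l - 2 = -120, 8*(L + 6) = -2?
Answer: 21839/4 ≈ 5459.8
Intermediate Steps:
L = -25/4 (L = -6 + (1/8)*(-2) = -6 - 1/4 = -25/4 ≈ -6.2500)
l = -118 (l = 2 - 120 = -118)
u(X) = 4*X**2 (u(X) = (2*X)*(2*X) = 4*X**2)
M(Z) = -118 - Z
P = 39 (P = 3*(15 - 1*2) = 3*(15 - 2) = 3*13 = 39)
m(R) = 24375/4 (m(R) = 39*(4*(-25/4)**2) = 39*(4*(625/16)) = 39*(625/4) = 24375/4)
M(516) + m(f) = (-118 - 1*516) + 24375/4 = (-118 - 516) + 24375/4 = -634 + 24375/4 = 21839/4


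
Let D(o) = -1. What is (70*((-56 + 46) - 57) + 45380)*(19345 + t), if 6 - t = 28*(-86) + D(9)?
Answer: 885414400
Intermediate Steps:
t = 2415 (t = 6 - (28*(-86) - 1) = 6 - (-2408 - 1) = 6 - 1*(-2409) = 6 + 2409 = 2415)
(70*((-56 + 46) - 57) + 45380)*(19345 + t) = (70*((-56 + 46) - 57) + 45380)*(19345 + 2415) = (70*(-10 - 57) + 45380)*21760 = (70*(-67) + 45380)*21760 = (-4690 + 45380)*21760 = 40690*21760 = 885414400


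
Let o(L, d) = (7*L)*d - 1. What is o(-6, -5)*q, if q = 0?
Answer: 0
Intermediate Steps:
o(L, d) = -1 + 7*L*d (o(L, d) = 7*L*d - 1 = -1 + 7*L*d)
o(-6, -5)*q = (-1 + 7*(-6)*(-5))*0 = (-1 + 210)*0 = 209*0 = 0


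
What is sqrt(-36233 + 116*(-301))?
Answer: 13*I*sqrt(421) ≈ 266.74*I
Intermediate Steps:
sqrt(-36233 + 116*(-301)) = sqrt(-36233 - 34916) = sqrt(-71149) = 13*I*sqrt(421)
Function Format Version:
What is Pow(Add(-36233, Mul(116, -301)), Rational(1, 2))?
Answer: Mul(13, I, Pow(421, Rational(1, 2))) ≈ Mul(266.74, I)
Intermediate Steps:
Pow(Add(-36233, Mul(116, -301)), Rational(1, 2)) = Pow(Add(-36233, -34916), Rational(1, 2)) = Pow(-71149, Rational(1, 2)) = Mul(13, I, Pow(421, Rational(1, 2)))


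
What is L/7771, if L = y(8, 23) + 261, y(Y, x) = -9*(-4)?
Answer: 297/7771 ≈ 0.038219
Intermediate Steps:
y(Y, x) = 36
L = 297 (L = 36 + 261 = 297)
L/7771 = 297/7771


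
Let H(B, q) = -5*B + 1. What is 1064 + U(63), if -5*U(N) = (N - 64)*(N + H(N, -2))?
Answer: 5069/5 ≈ 1013.8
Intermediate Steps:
H(B, q) = 1 - 5*B
U(N) = -(1 - 4*N)*(-64 + N)/5 (U(N) = -(N - 64)*(N + (1 - 5*N))/5 = -(-64 + N)*(1 - 4*N)/5 = -(1 - 4*N)*(-64 + N)/5)
1064 + U(63) = 1064 + (64/5 - 257/5*63 + (4/5)*63**2) = 1064 + (64/5 - 16191/5 + (4/5)*3969) = 1064 + (64/5 - 16191/5 + 15876/5) = 1064 - 251/5 = 5069/5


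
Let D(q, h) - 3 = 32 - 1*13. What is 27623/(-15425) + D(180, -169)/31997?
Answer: -883513781/493553725 ≈ -1.7901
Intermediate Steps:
D(q, h) = 22 (D(q, h) = 3 + (32 - 1*13) = 3 + (32 - 13) = 3 + 19 = 22)
27623/(-15425) + D(180, -169)/31997 = 27623/(-15425) + 22/31997 = 27623*(-1/15425) + 22*(1/31997) = -27623/15425 + 22/31997 = -883513781/493553725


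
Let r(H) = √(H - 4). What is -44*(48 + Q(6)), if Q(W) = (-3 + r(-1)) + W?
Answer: -2244 - 44*I*√5 ≈ -2244.0 - 98.387*I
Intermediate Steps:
r(H) = √(-4 + H)
Q(W) = -3 + W + I*√5 (Q(W) = (-3 + √(-4 - 1)) + W = (-3 + √(-5)) + W = (-3 + I*√5) + W = -3 + W + I*√5)
-44*(48 + Q(6)) = -44*(48 + (-3 + 6 + I*√5)) = -44*(48 + (3 + I*√5)) = -44*(51 + I*√5) = -2244 - 44*I*√5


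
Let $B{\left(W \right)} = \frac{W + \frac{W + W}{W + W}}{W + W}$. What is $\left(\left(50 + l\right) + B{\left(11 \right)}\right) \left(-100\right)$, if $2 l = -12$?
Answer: $- \frac{49000}{11} \approx -4454.5$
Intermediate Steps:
$l = -6$ ($l = \frac{1}{2} \left(-12\right) = -6$)
$B{\left(W \right)} = \frac{1 + W}{2 W}$ ($B{\left(W \right)} = \frac{W + \frac{2 W}{2 W}}{2 W} = \left(W + 2 W \frac{1}{2 W}\right) \frac{1}{2 W} = \left(W + 1\right) \frac{1}{2 W} = \left(1 + W\right) \frac{1}{2 W} = \frac{1 + W}{2 W}$)
$\left(\left(50 + l\right) + B{\left(11 \right)}\right) \left(-100\right) = \left(\left(50 - 6\right) + \frac{1 + 11}{2 \cdot 11}\right) \left(-100\right) = \left(44 + \frac{1}{2} \cdot \frac{1}{11} \cdot 12\right) \left(-100\right) = \left(44 + \frac{6}{11}\right) \left(-100\right) = \frac{490}{11} \left(-100\right) = - \frac{49000}{11}$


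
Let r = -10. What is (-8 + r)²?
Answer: 324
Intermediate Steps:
(-8 + r)² = (-8 - 10)² = (-18)² = 324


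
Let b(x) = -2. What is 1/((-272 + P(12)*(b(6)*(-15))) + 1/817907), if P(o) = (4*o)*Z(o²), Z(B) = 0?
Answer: -817907/222470703 ≈ -0.0036765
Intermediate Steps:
P(o) = 0 (P(o) = (4*o)*0 = 0)
1/((-272 + P(12)*(b(6)*(-15))) + 1/817907) = 1/((-272 + 0*(-2*(-15))) + 1/817907) = 1/((-272 + 0*30) + 1/817907) = 1/((-272 + 0) + 1/817907) = 1/(-272 + 1/817907) = 1/(-222470703/817907) = -817907/222470703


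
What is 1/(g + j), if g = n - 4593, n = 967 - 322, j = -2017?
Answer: -1/5965 ≈ -0.00016764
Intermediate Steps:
n = 645
g = -3948 (g = 645 - 4593 = -3948)
1/(g + j) = 1/(-3948 - 2017) = 1/(-5965) = -1/5965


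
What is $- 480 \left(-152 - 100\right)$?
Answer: $120960$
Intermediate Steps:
$- 480 \left(-152 - 100\right) = \left(-480\right) \left(-252\right) = 120960$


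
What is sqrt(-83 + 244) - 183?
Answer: -183 + sqrt(161) ≈ -170.31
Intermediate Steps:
sqrt(-83 + 244) - 183 = sqrt(161) - 183 = -183 + sqrt(161)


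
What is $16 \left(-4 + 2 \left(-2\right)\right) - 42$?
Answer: $-170$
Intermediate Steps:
$16 \left(-4 + 2 \left(-2\right)\right) - 42 = 16 \left(-4 - 4\right) - 42 = 16 \left(-8\right) - 42 = -128 - 42 = -170$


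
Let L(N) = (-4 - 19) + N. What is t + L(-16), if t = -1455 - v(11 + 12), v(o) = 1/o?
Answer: -34363/23 ≈ -1494.0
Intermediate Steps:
L(N) = -23 + N
t = -33466/23 (t = -1455 - 1/(11 + 12) = -1455 - 1/23 = -33466/23 ≈ -1455.0)
t + L(-16) = -33466/23 + (-23 - 16) = -33466/23 - 39 = -34363/23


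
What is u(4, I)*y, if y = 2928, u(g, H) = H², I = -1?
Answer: 2928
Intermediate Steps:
u(4, I)*y = (-1)²*2928 = 1*2928 = 2928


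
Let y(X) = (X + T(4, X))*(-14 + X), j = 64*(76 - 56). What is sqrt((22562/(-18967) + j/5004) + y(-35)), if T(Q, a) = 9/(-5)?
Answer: sqrt(2818566970838577530)/39546195 ≈ 42.453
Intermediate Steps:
T(Q, a) = -9/5 (T(Q, a) = 9*(-1/5) = -9/5)
j = 1280 (j = 64*20 = 1280)
y(X) = (-14 + X)*(-9/5 + X) (y(X) = (X - 9/5)*(-14 + X) = (-9/5 + X)*(-14 + X) = (-14 + X)*(-9/5 + X))
sqrt((22562/(-18967) + j/5004) + y(-35)) = sqrt((22562/(-18967) + 1280/5004) + (126/5 + (-35)**2 - 79/5*(-35))) = sqrt((22562*(-1/18967) + 1280*(1/5004)) + (126/5 + 1225 + 553)) = sqrt((-22562/18967 + 320/1251) + 9016/5) = sqrt(-22155622/23727717 + 9016/5) = sqrt(213818318362/118638585) = sqrt(2818566970838577530)/39546195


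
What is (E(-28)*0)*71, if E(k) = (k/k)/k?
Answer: 0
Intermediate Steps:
E(k) = 1/k
(E(-28)*0)*71 = (0/(-28))*71 = -1/28*0*71 = 0*71 = 0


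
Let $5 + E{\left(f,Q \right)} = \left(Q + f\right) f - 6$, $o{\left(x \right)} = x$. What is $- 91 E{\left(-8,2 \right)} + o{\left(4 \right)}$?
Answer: $-3363$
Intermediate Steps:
$E{\left(f,Q \right)} = -11 + f \left(Q + f\right)$ ($E{\left(f,Q \right)} = -5 + \left(\left(Q + f\right) f - 6\right) = -5 + \left(f \left(Q + f\right) - 6\right) = -5 + \left(-6 + f \left(Q + f\right)\right) = -11 + f \left(Q + f\right)$)
$- 91 E{\left(-8,2 \right)} + o{\left(4 \right)} = - 91 \left(-11 + \left(-8\right)^{2} + 2 \left(-8\right)\right) + 4 = - 91 \left(-11 + 64 - 16\right) + 4 = \left(-91\right) 37 + 4 = -3367 + 4 = -3363$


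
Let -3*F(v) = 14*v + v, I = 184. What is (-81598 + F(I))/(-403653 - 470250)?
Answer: 27506/291301 ≈ 0.094425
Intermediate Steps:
F(v) = -5*v (F(v) = -(14*v + v)/3 = -5*v)
(-81598 + F(I))/(-403653 - 470250) = (-81598 - 5*184)/(-403653 - 470250) = (-81598 - 920)/(-873903) = -82518*(-1/873903) = 27506/291301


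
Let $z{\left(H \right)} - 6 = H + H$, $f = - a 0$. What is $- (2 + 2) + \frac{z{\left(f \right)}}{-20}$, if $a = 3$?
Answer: $- \frac{43}{10} \approx -4.3$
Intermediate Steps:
$f = 0$ ($f = \left(-1\right) 3 \cdot 0 = \left(-3\right) 0 = 0$)
$z{\left(H \right)} = 6 + 2 H$ ($z{\left(H \right)} = 6 + \left(H + H\right) = 6 + 2 H$)
$- (2 + 2) + \frac{z{\left(f \right)}}{-20} = - (2 + 2) + \frac{6 + 2 \cdot 0}{-20} = \left(-1\right) 4 + \left(6 + 0\right) \left(- \frac{1}{20}\right) = -4 + 6 \left(- \frac{1}{20}\right) = -4 - \frac{3}{10} = - \frac{43}{10}$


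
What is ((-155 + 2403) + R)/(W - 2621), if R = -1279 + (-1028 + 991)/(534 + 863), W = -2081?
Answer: -676828/3284347 ≈ -0.20608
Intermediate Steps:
R = -1786800/1397 (R = -1279 - 37/1397 = -1786800/1397 ≈ -1279.0)
((-155 + 2403) + R)/(W - 2621) = ((-155 + 2403) - 1786800/1397)/(-2081 - 2621) = (2248 - 1786800/1397)/(-4702) = (1353656/1397)*(-1/4702) = -676828/3284347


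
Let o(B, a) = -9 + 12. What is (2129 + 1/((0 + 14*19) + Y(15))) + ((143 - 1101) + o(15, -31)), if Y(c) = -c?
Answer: 294675/251 ≈ 1174.0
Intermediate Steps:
o(B, a) = 3
(2129 + 1/((0 + 14*19) + Y(15))) + ((143 - 1101) + o(15, -31)) = (2129 + 1/((0 + 14*19) - 1*15)) + ((143 - 1101) + 3) = (2129 + 1/((0 + 266) - 15)) + (-958 + 3) = (2129 + 1/(266 - 15)) - 955 = (2129 + 1/251) - 955 = 534380/251 - 955 = 294675/251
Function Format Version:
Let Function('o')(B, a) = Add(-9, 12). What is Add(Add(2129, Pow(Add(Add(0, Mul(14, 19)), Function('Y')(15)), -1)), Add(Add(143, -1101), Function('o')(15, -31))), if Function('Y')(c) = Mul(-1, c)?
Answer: Rational(294675, 251) ≈ 1174.0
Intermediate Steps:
Function('o')(B, a) = 3
Add(Add(2129, Pow(Add(Add(0, Mul(14, 19)), Function('Y')(15)), -1)), Add(Add(143, -1101), Function('o')(15, -31))) = Add(Add(2129, Pow(Add(Add(0, Mul(14, 19)), Mul(-1, 15)), -1)), Add(Add(143, -1101), 3)) = Add(Add(2129, Pow(Add(Add(0, 266), -15), -1)), Add(-958, 3)) = Add(Add(2129, Pow(Add(266, -15), -1)), -955) = Add(Add(2129, Pow(251, -1)), -955) = Add(Add(2129, Rational(1, 251)), -955) = Add(Rational(534380, 251), -955) = Rational(294675, 251)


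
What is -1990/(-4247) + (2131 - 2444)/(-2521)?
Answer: 6346101/10706687 ≈ 0.59272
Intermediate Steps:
-1990/(-4247) + (2131 - 2444)/(-2521) = -1990*(-1/4247) - 313*(-1/2521) = 1990/4247 + 313/2521 = 6346101/10706687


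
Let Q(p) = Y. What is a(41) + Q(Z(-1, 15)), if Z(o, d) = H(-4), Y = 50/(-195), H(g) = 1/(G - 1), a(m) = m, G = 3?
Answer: 1589/39 ≈ 40.744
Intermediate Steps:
H(g) = ½ (H(g) = 1/(3 - 1) = 1/2 = ½)
Y = -10/39 (Y = 50*(-1/195) = -10/39 ≈ -0.25641)
Z(o, d) = ½
Q(p) = -10/39
a(41) + Q(Z(-1, 15)) = 41 - 10/39 = 1589/39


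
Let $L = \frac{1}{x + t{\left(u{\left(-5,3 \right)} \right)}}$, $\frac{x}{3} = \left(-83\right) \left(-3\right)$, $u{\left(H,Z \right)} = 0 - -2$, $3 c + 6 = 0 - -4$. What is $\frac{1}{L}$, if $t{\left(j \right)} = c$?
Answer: $\frac{2239}{3} \approx 746.33$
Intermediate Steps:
$c = - \frac{2}{3}$ ($c = -2 + \frac{0 - -4}{3} = -2 + \frac{0 + 4}{3} = -2 + \frac{1}{3} \cdot 4 = -2 + \frac{4}{3} = - \frac{2}{3} \approx -0.66667$)
$u{\left(H,Z \right)} = 2$ ($u{\left(H,Z \right)} = 0 + 2 = 2$)
$t{\left(j \right)} = - \frac{2}{3}$
$x = 747$ ($x = 3 \left(\left(-83\right) \left(-3\right)\right) = 3 \cdot 249 = 747$)
$L = \frac{3}{2239}$ ($L = \frac{1}{747 - \frac{2}{3}} = \frac{1}{\frac{2239}{3}} = \frac{3}{2239} \approx 0.0013399$)
$\frac{1}{L} = \frac{1}{\frac{3}{2239}} = \frac{2239}{3}$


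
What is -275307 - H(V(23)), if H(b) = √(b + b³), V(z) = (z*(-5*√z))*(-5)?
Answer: -275307 - 10*23^(¾)*√1901094 ≈ -4.2012e+5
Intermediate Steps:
V(z) = 25*z^(3/2) (V(z) = -5*z^(3/2)*(-5) = 25*z^(3/2))
-275307 - H(V(23)) = -275307 - √(25*23^(3/2) + (25*23^(3/2))³) = -275307 - √(25*(23*√23) + (25*(23*√23))³) = -275307 - √(575*√23 + (575*√23)³) = -275307 - √(575*√23 + 4372515625*√23) = -275307 - √(4372516200*√23) = -275307 - 10*23^(¾)*√1901094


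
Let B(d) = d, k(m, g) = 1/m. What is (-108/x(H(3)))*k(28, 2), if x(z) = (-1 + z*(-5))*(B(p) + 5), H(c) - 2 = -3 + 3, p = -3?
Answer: 27/154 ≈ 0.17532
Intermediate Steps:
H(c) = 2 (H(c) = 2 + (-3 + 3) = 2 + 0 = 2)
x(z) = -2 - 10*z (x(z) = (-1 + z*(-5))*(-3 + 5) = (-1 - 5*z)*2 = -2 - 10*z)
(-108/x(H(3)))*k(28, 2) = -108/(-2 - 10*2)/28 = -108/(-2 - 20)*(1/28) = -108/(-22)*(1/28) = -108*(-1/22)*(1/28) = (54/11)*(1/28) = 27/154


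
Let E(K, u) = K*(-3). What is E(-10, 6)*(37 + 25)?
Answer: 1860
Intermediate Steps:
E(K, u) = -3*K
E(-10, 6)*(37 + 25) = (-3*(-10))*(37 + 25) = 30*62 = 1860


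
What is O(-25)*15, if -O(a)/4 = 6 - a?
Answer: -1860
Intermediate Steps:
O(a) = -24 + 4*a (O(a) = -4*(6 - a) = -24 + 4*a)
O(-25)*15 = (-24 + 4*(-25))*15 = (-24 - 100)*15 = -124*15 = -1860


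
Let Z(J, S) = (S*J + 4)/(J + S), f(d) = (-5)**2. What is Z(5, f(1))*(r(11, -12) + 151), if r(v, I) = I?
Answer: 5977/10 ≈ 597.70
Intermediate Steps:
f(d) = 25
Z(J, S) = (4 + J*S)/(J + S) (Z(J, S) = (J*S + 4)/(J + S) = (4 + J*S)/(J + S))
Z(5, f(1))*(r(11, -12) + 151) = ((4 + 5*25)/(5 + 25))*(-12 + 151) = ((4 + 125)/30)*139 = ((1/30)*129)*139 = (43/10)*139 = 5977/10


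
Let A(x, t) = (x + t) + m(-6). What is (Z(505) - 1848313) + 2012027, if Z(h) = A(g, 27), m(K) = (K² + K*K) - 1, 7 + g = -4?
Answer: 163801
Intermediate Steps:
g = -11 (g = -7 - 4 = -11)
m(K) = -1 + 2*K² (m(K) = (K² + K²) - 1 = 2*K² - 1 = -1 + 2*K²)
A(x, t) = 71 + t + x (A(x, t) = (x + t) + (-1 + 2*(-6)²) = (t + x) + (-1 + 2*36) = (t + x) + (-1 + 72) = (t + x) + 71 = 71 + t + x)
Z(h) = 87 (Z(h) = 71 + 27 - 11 = 87)
(Z(505) - 1848313) + 2012027 = (87 - 1848313) + 2012027 = -1848226 + 2012027 = 163801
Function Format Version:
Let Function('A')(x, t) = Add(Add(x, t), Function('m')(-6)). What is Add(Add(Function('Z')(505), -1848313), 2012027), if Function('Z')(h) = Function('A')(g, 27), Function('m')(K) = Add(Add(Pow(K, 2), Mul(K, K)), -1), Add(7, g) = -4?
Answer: 163801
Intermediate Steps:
g = -11 (g = Add(-7, -4) = -11)
Function('m')(K) = Add(-1, Mul(2, Pow(K, 2))) (Function('m')(K) = Add(Add(Pow(K, 2), Pow(K, 2)), -1) = Add(Mul(2, Pow(K, 2)), -1) = Add(-1, Mul(2, Pow(K, 2))))
Function('A')(x, t) = Add(71, t, x) (Function('A')(x, t) = Add(Add(x, t), Add(-1, Mul(2, Pow(-6, 2)))) = Add(Add(t, x), Add(-1, Mul(2, 36))) = Add(Add(t, x), Add(-1, 72)) = Add(Add(t, x), 71) = Add(71, t, x))
Function('Z')(h) = 87 (Function('Z')(h) = Add(71, 27, -11) = 87)
Add(Add(Function('Z')(505), -1848313), 2012027) = Add(Add(87, -1848313), 2012027) = Add(-1848226, 2012027) = 163801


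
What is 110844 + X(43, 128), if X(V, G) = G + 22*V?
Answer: 111918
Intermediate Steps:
110844 + X(43, 128) = 110844 + (128 + 22*43) = 110844 + (128 + 946) = 110844 + 1074 = 111918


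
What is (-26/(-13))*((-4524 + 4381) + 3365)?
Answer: 6444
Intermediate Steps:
(-26/(-13))*((-4524 + 4381) + 3365) = (-26*(-1/13))*(-143 + 3365) = 2*3222 = 6444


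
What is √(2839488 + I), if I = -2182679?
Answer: √656809 ≈ 810.44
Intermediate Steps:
√(2839488 + I) = √(2839488 - 2182679) = √656809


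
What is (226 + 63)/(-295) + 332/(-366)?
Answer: -101857/53985 ≈ -1.8868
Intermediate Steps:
(226 + 63)/(-295) + 332/(-366) = 289*(-1/295) + 332*(-1/366) = -289/295 - 166/183 = -101857/53985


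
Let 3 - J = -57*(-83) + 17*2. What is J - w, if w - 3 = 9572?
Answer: -14337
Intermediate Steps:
w = 9575 (w = 3 + 9572 = 9575)
J = -4762 (J = 3 - (-57*(-83) + 17*2) = 3 - (4731 + 34) = 3 - 1*4765 = 3 - 4765 = -4762)
J - w = -4762 - 1*9575 = -4762 - 9575 = -14337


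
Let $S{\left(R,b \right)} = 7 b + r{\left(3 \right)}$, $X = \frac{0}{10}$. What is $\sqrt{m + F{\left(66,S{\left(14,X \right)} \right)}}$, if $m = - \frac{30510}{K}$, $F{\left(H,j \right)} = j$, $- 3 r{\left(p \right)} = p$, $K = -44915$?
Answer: $\frac{i \sqrt{25880023}}{8983} \approx 0.56632 i$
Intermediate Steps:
$r{\left(p \right)} = - \frac{p}{3}$
$X = 0$ ($X = 0 \cdot \frac{1}{10} = 0$)
$S{\left(R,b \right)} = -1 + 7 b$ ($S{\left(R,b \right)} = 7 b - 1 = -1 + 7 b$)
$m = \frac{6102}{8983}$ ($m = - \frac{30510}{-44915} = \left(-30510\right) \left(- \frac{1}{44915}\right) = \frac{6102}{8983} \approx 0.67928$)
$\sqrt{m + F{\left(66,S{\left(14,X \right)} \right)}} = \sqrt{\frac{6102}{8983} + \left(-1 + 7 \cdot 0\right)} = \sqrt{\frac{6102}{8983} + \left(-1 + 0\right)} = \sqrt{\frac{6102}{8983} - 1} = \sqrt{- \frac{2881}{8983}} = \frac{i \sqrt{25880023}}{8983}$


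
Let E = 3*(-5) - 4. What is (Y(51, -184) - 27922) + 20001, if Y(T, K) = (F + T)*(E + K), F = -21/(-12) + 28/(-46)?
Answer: -1702523/92 ≈ -18506.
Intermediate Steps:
F = 105/92 (F = -21*(-1/12) + 28*(-1/46) = 7/4 - 14/23 = 105/92 ≈ 1.1413)
E = -19 (E = -15 - 4 = -19)
Y(T, K) = (-19 + K)*(105/92 + T) (Y(T, K) = (105/92 + T)*(-19 + K) = (-19 + K)*(105/92 + T))
(Y(51, -184) - 27922) + 20001 = ((-1995/92 - 19*51 + (105/92)*(-184) - 184*51) - 27922) + 20001 = ((-1995/92 - 969 - 210 - 9384) - 27922) + 20001 = (-973791/92 - 27922) + 20001 = -3542615/92 + 20001 = -1702523/92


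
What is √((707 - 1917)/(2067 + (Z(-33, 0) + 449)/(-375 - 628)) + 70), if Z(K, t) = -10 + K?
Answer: 2*√2982379316459/414559 ≈ 8.3315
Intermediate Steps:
√((707 - 1917)/(2067 + (Z(-33, 0) + 449)/(-375 - 628)) + 70) = √((707 - 1917)/(2067 + ((-10 - 33) + 449)/(-375 - 628)) + 70) = √(-1210/(2067 + (-43 + 449)/(-1003)) + 70) = √(-1210/(2067 + 406*(-1/1003)) + 70) = √(-1210/(2067 - 406/1003) + 70) = √(-1210/2072795/1003 + 70) = √(-1210*1003/2072795 + 70) = √(-242726/414559 + 70) = √(28776404/414559) = 2*√2982379316459/414559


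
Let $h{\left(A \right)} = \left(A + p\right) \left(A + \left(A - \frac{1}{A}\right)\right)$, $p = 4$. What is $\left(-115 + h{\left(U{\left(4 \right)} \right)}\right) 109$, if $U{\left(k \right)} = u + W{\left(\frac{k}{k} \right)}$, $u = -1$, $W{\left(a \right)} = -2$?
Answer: $- \frac{39458}{3} \approx -13153.0$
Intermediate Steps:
$U{\left(k \right)} = -3$ ($U{\left(k \right)} = -1 - 2 = -3$)
$h{\left(A \right)} = \left(4 + A\right) \left(- \frac{1}{A} + 2 A\right)$ ($h{\left(A \right)} = \left(A + 4\right) \left(A + \left(A - \frac{1}{A}\right)\right) = \left(4 + A\right) \left(- \frac{1}{A} + 2 A\right)$)
$\left(-115 + h{\left(U{\left(4 \right)} \right)}\right) 109 = \left(-115 + \left(-1 - \frac{4}{-3} + 2 \left(-3\right)^{2} + 8 \left(-3\right)\right)\right) 109 = \left(-115 - \frac{17}{3}\right) 109 = \left(- \frac{362}{3}\right) 109 = - \frac{39458}{3}$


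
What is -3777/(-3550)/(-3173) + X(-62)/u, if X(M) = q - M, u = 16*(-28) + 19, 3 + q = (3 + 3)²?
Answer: -1071714583/4832320350 ≈ -0.22178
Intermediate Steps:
q = 33 (q = -3 + (3 + 3)² = -3 + 6² = -3 + 36 = 33)
u = -429 (u = -448 + 19 = -429)
X(M) = 33 - M
-3777/(-3550)/(-3173) + X(-62)/u = -3777/(-3550)/(-3173) + (33 - 1*(-62))/(-429) = -3777*(-1/3550)*(-1/3173) + (33 + 62)*(-1/429) = (3777/3550)*(-1/3173) + 95*(-1/429) = -3777/11264150 - 95/429 = -1071714583/4832320350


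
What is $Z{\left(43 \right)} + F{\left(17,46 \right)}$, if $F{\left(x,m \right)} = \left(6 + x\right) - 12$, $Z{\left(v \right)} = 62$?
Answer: $73$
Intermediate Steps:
$F{\left(x,m \right)} = -6 + x$
$Z{\left(43 \right)} + F{\left(17,46 \right)} = 62 + \left(-6 + 17\right) = 62 + 11 = 73$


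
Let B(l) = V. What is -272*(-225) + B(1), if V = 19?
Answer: 61219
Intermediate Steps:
B(l) = 19
-272*(-225) + B(1) = -272*(-225) + 19 = 61200 + 19 = 61219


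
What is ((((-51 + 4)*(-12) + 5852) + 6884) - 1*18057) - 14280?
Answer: -19037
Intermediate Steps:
((((-51 + 4)*(-12) + 5852) + 6884) - 1*18057) - 14280 = (((-47*(-12) + 5852) + 6884) - 18057) - 14280 = (((564 + 5852) + 6884) - 18057) - 14280 = ((6416 + 6884) - 18057) - 14280 = (13300 - 18057) - 14280 = -4757 - 14280 = -19037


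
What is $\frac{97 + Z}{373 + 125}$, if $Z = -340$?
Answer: $- \frac{81}{166} \approx -0.48795$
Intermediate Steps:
$\frac{97 + Z}{373 + 125} = \frac{97 - 340}{373 + 125} = - \frac{243}{498} = \left(-243\right) \frac{1}{498} = - \frac{81}{166}$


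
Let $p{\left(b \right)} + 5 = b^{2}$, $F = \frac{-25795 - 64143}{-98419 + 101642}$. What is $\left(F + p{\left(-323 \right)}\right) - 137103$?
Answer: $- \frac{105736655}{3223} \approx -32807.0$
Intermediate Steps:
$F = - \frac{89938}{3223} \approx -27.905$
$p{\left(b \right)} = -5 + b^{2}$
$\left(F + p{\left(-323 \right)}\right) - 137103 = \left(- \frac{89938}{3223} - \left(5 - \left(-323\right)^{2}\right)\right) - 137103 = \left(- \frac{89938}{3223} + \left(-5 + 104329\right)\right) - 137103 = \left(- \frac{89938}{3223} + 104324\right) - 137103 = \frac{336146314}{3223} - 137103 = - \frac{105736655}{3223}$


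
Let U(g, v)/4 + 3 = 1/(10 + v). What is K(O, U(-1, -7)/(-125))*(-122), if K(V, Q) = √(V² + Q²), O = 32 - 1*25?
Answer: -122*√6891649/375 ≈ -854.06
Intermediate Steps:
U(g, v) = -12 + 4/(10 + v)
O = 7 (O = 32 - 25 = 7)
K(V, Q) = √(Q² + V²)
K(O, U(-1, -7)/(-125))*(-122) = √(((4*(-29 - 3*(-7))/(10 - 7))/(-125))² + 7²)*(-122) = √(((4*(-29 + 21)/3)*(-1/125))² + 49)*(-122) = √(((4*(⅓)*(-8))*(-1/125))² + 49)*(-122) = √((-32/3*(-1/125))² + 49)*(-122) = √((32/375)² + 49)*(-122) = √(1024/140625 + 49)*(-122) = √(6891649/140625)*(-122) = (√6891649/375)*(-122) = -122*√6891649/375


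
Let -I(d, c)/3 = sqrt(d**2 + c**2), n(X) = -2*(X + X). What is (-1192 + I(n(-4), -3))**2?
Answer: 1423249 + 7152*sqrt(265) ≈ 1.5397e+6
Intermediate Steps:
n(X) = -4*X
I(d, c) = -3*sqrt(c**2 + d**2) (I(d, c) = -3*sqrt(d**2 + c**2) = -3*sqrt(c**2 + d**2))
(-1192 + I(n(-4), -3))**2 = (-1192 - 3*sqrt((-3)**2 + (-4*(-4))**2))**2 = (-1192 - 3*sqrt(9 + 16**2))**2 = (-1192 - 3*sqrt(9 + 256))**2 = (-1192 - 3*sqrt(265))**2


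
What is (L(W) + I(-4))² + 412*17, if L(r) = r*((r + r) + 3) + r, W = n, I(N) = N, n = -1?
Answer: 7040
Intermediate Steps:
W = -1
L(r) = r + r*(3 + 2*r) (L(r) = r*(2*r + 3) + r = r*(3 + 2*r) + r = r + r*(3 + 2*r))
(L(W) + I(-4))² + 412*17 = (2*(-1)*(2 - 1) - 4)² + 412*17 = (2*(-1)*1 - 4)² + 7004 = (-2 - 4)² + 7004 = (-6)² + 7004 = 36 + 7004 = 7040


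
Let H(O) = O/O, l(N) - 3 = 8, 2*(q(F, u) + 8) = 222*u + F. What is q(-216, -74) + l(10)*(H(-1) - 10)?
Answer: -8429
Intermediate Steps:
q(F, u) = -8 + F/2 + 111*u (q(F, u) = -8 + (222*u + F)/2 = -8 + (F + 222*u)/2 = -8 + (F/2 + 111*u) = -8 + F/2 + 111*u)
l(N) = 11 (l(N) = 3 + 8 = 11)
H(O) = 1
q(-216, -74) + l(10)*(H(-1) - 10) = (-8 + (½)*(-216) + 111*(-74)) + 11*(1 - 10) = (-8 - 108 - 8214) + 11*(-9) = -8330 - 99 = -8429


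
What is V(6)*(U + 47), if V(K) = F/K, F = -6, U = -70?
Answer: 23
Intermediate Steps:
V(K) = -6/K
V(6)*(U + 47) = (-6/6)*(-70 + 47) = -6*⅙*(-23) = -1*(-23) = 23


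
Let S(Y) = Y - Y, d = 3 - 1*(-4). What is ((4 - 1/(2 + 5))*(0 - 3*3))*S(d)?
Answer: 0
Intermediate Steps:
d = 7 (d = 3 + 4 = 7)
S(Y) = 0
((4 - 1/(2 + 5))*(0 - 3*3))*S(d) = ((4 - 1/(2 + 5))*(0 - 3*3))*0 = ((4 - 1/7)*(0 - 9))*0 = ((4 - 1*⅐)*(-9))*0 = ((4 - ⅐)*(-9))*0 = ((27/7)*(-9))*0 = -243/7*0 = 0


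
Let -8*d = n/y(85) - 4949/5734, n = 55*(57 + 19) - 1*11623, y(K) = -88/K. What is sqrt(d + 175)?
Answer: I*sqrt(46056310883473)/252296 ≈ 26.899*I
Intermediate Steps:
n = -7443 (n = 55*76 - 11623 = 4180 - 11623 = -7443)
d = -1813604129/2018368 (d = -(-7443/((-88/85)) - 4949/5734)/8 = -(-7443/((-88*1/85)) - 4949*1/5734)/8 = -(-7443/(-88/85) - 4949/5734)/8 = -(-7443*(-85/88) - 4949/5734)/8 = -(632655/88 - 4949/5734)/8 = -1/8*1813604129/252296 = -1813604129/2018368 ≈ -898.55)
sqrt(d + 175) = sqrt(-1813604129/2018368 + 175) = sqrt(-1460389729/2018368) = I*sqrt(46056310883473)/252296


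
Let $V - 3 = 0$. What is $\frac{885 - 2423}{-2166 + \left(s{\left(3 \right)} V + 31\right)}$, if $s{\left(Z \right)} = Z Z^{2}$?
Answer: $\frac{769}{1027} \approx 0.74878$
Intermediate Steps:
$V = 3$ ($V = 3 + 0 = 3$)
$s{\left(Z \right)} = Z^{3}$
$\frac{885 - 2423}{-2166 + \left(s{\left(3 \right)} V + 31\right)} = \frac{885 - 2423}{-2166 + \left(3^{3} \cdot 3 + 31\right)} = - \frac{1538}{-2166 + \left(27 \cdot 3 + 31\right)} = - \frac{1538}{-2166 + \left(81 + 31\right)} = - \frac{1538}{-2166 + 112} = - \frac{1538}{-2054} = \left(-1538\right) \left(- \frac{1}{2054}\right) = \frac{769}{1027}$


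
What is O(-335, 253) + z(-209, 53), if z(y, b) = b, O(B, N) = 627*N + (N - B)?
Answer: 159272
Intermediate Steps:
O(B, N) = -B + 628*N
O(-335, 253) + z(-209, 53) = (-1*(-335) + 628*253) + 53 = (335 + 158884) + 53 = 159219 + 53 = 159272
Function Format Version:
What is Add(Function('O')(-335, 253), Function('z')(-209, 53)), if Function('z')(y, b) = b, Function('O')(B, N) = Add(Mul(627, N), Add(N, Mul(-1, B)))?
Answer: 159272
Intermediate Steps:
Function('O')(B, N) = Add(Mul(-1, B), Mul(628, N))
Add(Function('O')(-335, 253), Function('z')(-209, 53)) = Add(Add(Mul(-1, -335), Mul(628, 253)), 53) = Add(Add(335, 158884), 53) = Add(159219, 53) = 159272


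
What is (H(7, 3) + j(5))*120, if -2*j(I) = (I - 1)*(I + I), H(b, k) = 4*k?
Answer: -960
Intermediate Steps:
j(I) = -I*(-1 + I) (j(I) = -(I - 1)*(I + I)/2 = -(-1 + I)*2*I/2 = -I*(-1 + I))
(H(7, 3) + j(5))*120 = (4*3 + 5*(1 - 1*5))*120 = (12 + 5*(1 - 5))*120 = (12 + 5*(-4))*120 = (12 - 20)*120 = -8*120 = -960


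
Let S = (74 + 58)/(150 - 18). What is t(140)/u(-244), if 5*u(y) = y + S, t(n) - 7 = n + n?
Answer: -1435/243 ≈ -5.9053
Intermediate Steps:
t(n) = 7 + 2*n (t(n) = 7 + (n + n) = 7 + 2*n)
S = 1 (S = 132/132 = 132*(1/132) = 1)
u(y) = ⅕ + y/5 (u(y) = (y + 1)/5 = (1 + y)/5 = ⅕ + y/5)
t(140)/u(-244) = (7 + 2*140)/(⅕ + (⅕)*(-244)) = (7 + 280)/(⅕ - 244/5) = 287/(-243/5) = 287*(-5/243) = -1435/243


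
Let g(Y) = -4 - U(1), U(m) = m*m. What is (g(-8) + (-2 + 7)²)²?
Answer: 400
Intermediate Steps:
U(m) = m²
g(Y) = -5 (g(Y) = -4 - 1*1² = -4 - 1*1 = -4 - 1 = -5)
(g(-8) + (-2 + 7)²)² = (-5 + (-2 + 7)²)² = (-5 + 5²)² = (-5 + 25)² = 20² = 400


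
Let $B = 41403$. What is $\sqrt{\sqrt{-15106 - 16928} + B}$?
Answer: $\sqrt{41403 + i \sqrt{32034}} \approx 203.48 + 0.4398 i$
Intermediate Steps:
$\sqrt{\sqrt{-15106 - 16928} + B} = \sqrt{\sqrt{-15106 - 16928} + 41403} = \sqrt{\sqrt{-32034} + 41403} = \sqrt{i \sqrt{32034} + 41403} = \sqrt{41403 + i \sqrt{32034}}$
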